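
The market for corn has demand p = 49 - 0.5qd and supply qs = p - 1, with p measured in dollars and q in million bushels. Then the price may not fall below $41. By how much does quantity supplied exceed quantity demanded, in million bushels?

24

Rearranging demand gives qd = 98 - 2p. Equilibrium: 98 - 2p = p - 1, so 99 = 3p and p* = 33, q* = 32.
Because the floor (41) lies above the market-clearing price, it is binding.
At p = 41: qd = 98 - 2·41 = 16 and qs = 41 - 1 = 40.
Surplus = qs - qd = 40 - 16 = 24.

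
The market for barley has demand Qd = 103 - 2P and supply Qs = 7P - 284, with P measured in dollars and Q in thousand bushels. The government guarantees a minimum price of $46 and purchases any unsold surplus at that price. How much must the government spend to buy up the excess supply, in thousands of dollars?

1242

Equilibrium: 103 - 2P = 7P - 284, so 387 = 9P and P* = 43, Q* = 17.
Since 46 > 43, the floor is binding.
At P = 46: Qd = 103 - 2·46 = 11 and Qs = 7·46 - 284 = 38.
Surplus = Qs - Qd = 27.
Government expenditure = surplus × support price = 27 × 46 = 1242.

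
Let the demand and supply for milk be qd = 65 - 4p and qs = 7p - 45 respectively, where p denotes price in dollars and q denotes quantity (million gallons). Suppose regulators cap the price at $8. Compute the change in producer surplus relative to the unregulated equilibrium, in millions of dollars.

Equilibrium: 65 - 4p = 7p - 45, so 110 = 11p and p* = 10, q* = 25.
Because the ceiling (8) lies below the market-clearing price, it is binding.
At p = 8: qd = 65 - 4·8 = 33 and qs = 7·8 - 45 = 11.
Producer surplus without the control is ½ · (10 - 45/7) · 25 = 625/14.
With the ceiling, producers sell 11 units at 8, so PS = ½ · (8 - 45/7) · 11 = 121/14.
Change in producer surplus = 121/14 - 625/14 = -36.

-36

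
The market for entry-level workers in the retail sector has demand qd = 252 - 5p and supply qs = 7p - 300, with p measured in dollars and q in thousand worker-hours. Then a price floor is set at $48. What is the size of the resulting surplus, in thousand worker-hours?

Equilibrium: 252 - 5p = 7p - 300, so 552 = 12p and p* = 46, q* = 22.
The floor of 48 is above the equilibrium price 46, so it binds.
At p = 48: qd = 252 - 5·48 = 12 and qs = 7·48 - 300 = 36.
Surplus = qs - qd = 36 - 12 = 24.

24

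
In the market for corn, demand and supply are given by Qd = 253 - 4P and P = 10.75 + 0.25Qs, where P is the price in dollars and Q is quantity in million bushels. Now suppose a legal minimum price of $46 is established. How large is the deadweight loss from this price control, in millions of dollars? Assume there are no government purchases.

324

Rearranging supply gives Qs = 4P - 43. Equilibrium: 253 - 4P = 4P - 43, so 296 = 8P and P* = 37, Q* = 105.
Because the floor (46) lies above the market-clearing price, it is binding.
At P = 46: Qd = 253 - 4·46 = 69 and Qs = 4·46 - 43 = 141.
Quantity traded falls to 69. At Q = 69 the demand price is (253 - 69)/4 = 46 and the supply price is (43 + 69)/4 = 28.
Deadweight loss = ½ · (46 - 28) · (105 - 69) = ½ · 18 · 36 = 324.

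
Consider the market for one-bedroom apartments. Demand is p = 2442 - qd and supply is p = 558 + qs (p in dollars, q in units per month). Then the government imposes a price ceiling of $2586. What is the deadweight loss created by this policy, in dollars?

Rearranging demand gives qd = 2442 - p; rearranging supply gives qs = p - 558. Equilibrium: 2442 - p = p - 558, so 3000 = 2p and p* = 1500, q* = 942.
The ceiling of 2586 is above the equilibrium price 1500, so it is not binding; the market clears at p* = 1500, q* = 942.
Since the control does not bind, no trades are prevented and deadweight loss is zero.

0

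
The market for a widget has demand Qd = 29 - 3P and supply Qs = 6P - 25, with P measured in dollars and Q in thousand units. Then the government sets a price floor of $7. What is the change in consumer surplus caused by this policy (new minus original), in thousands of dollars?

-9.5

Without the control the market clears where 29 - 3P = 6P - 25, i.e. P* = 6 and Q* = 11.
Since 7 > 6, the floor is binding.
At P = 7: Qd = 29 - 3·7 = 8 and Qs = 6·7 - 25 = 17.
Consumer surplus without the control is ½ · (29/3 - 6) · 11 = 121/6.
With the floor, consumers buy 8 units at 7, so CS = ½ · (29/3 - 7) · 8 = 32/3.
Change in consumer surplus = 32/3 - 121/6 = -9.5.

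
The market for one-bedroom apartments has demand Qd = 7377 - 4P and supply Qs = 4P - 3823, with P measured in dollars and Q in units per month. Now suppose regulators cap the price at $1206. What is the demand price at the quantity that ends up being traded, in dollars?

Setting quantity demanded equal to quantity supplied, 7377 - 4P = 4P - 3823, gives P* = 1400 and Q* = 1777.
The ceiling of 1206 is below the equilibrium price 1400, so it binds.
At P = 1206: Qd = 7377 - 4·1206 = 2553 and Qs = 4·1206 - 3823 = 1001.
Only 1001 units reach the market. On the demand curve, the marginal buyer's willingness to pay at Q = 1001 is (7377 - 1001)/4 = 1594.

1594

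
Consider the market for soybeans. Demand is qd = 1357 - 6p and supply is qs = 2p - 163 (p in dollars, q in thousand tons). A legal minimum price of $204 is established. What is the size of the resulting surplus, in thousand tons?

Equilibrium: 1357 - 6p = 2p - 163, so 1520 = 8p and p* = 190, q* = 217.
Because the floor (204) lies above the market-clearing price, it is binding.
At p = 204: qd = 1357 - 6·204 = 133 and qs = 2·204 - 163 = 245.
Surplus = qs - qd = 245 - 133 = 112.

112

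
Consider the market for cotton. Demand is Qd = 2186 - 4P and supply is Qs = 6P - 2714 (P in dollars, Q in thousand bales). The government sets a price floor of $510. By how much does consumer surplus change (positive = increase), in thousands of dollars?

Without the control the market clears where 2186 - 4P = 6P - 2714, i.e. P* = 490 and Q* = 226.
Since 510 > 490, the floor is binding.
At P = 510: Qd = 2186 - 4·510 = 146 and Qs = 6·510 - 2714 = 346.
Consumer surplus without the control is ½ · (546.5 - 490) · 226 = 6384.5.
With the floor, consumers buy 146 units at 510, so CS = ½ · (546.5 - 510) · 146 = 2664.5.
Change in consumer surplus = 2664.5 - 6384.5 = -3720.

-3720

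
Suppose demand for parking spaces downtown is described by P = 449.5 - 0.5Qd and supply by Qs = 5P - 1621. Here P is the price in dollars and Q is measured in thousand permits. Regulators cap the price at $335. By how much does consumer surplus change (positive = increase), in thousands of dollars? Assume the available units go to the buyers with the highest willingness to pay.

Rearranging demand gives Qd = 899 - 2P. Without the control the market clears where 899 - 2P = 5P - 1621, i.e. P* = 360 and Q* = 179.
Because the ceiling (335) lies below the market-clearing price, it is binding.
At P = 335: Qd = 899 - 2·335 = 229 and Qs = 5·335 - 1621 = 54.
Consumer surplus without the control is ½ · (449.5 - 360) · 179 = 8010.25.
With the ceiling, 54 units are sold at 335 (assume they go to the highest-value buyers). The demand price at Q = 54 is 422.5, so CS = ½ · [(449.5 - 335) + (422.5 - 335)] · 54 = 5454.
Change in consumer surplus = 5454 - 8010.25 = -2556.25.

-2556.25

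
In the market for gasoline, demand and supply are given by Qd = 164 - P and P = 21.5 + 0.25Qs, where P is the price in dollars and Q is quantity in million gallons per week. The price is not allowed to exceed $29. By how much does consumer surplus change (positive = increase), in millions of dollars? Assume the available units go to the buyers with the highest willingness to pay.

-2898

Rearranging supply gives Qs = 4P - 86. Setting quantity demanded equal to quantity supplied, 164 - P = 4P - 86, gives P* = 50 and Q* = 114.
Because the ceiling (29) lies below the market-clearing price, it is binding.
At P = 29: Qd = 164 - 29 = 135 and Qs = 4·29 - 86 = 30.
Consumer surplus without the control is ½ · (164 - 50) · 114 = 6498.
With the ceiling, 30 units are sold at 29 (assume they go to the highest-value buyers). The demand price at Q = 30 is 134, so CS = ½ · [(164 - 29) + (134 - 29)] · 30 = 3600.
Change in consumer surplus = 3600 - 6498 = -2898.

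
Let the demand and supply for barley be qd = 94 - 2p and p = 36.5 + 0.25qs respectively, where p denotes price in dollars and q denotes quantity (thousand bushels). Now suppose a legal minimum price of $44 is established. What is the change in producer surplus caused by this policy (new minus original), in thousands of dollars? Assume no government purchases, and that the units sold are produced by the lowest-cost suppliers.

16

Rearranging supply gives qs = 4p - 146. In a free market, 94 - 2p = 4p - 146 gives the equilibrium p* = 40, q* = 14.
Since 44 > 40, the floor is binding.
At p = 44: qd = 94 - 2·44 = 6 and qs = 4·44 - 146 = 30.
Producer surplus without the control is ½ · (40 - 36.5) · 14 = 24.5.
With the floor, 6 units are sold at 44. The supply price at q = 6 is 38, so PS = ½ · [(44 - 36.5) + (44 - 38)] · 6 = 40.5.
Change in producer surplus = 40.5 - 24.5 = 16.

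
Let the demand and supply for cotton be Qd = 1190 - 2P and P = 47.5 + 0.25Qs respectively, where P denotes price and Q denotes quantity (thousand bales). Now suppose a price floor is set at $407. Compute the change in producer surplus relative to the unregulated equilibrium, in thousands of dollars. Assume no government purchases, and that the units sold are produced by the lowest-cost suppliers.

50887.5

Rearranging supply gives Qs = 4P - 190. In a free market, 1190 - 2P = 4P - 190 gives the equilibrium P* = 230, Q* = 730.
The floor of 407 is above the equilibrium price 230, so it binds.
At P = 407: Qd = 1190 - 2·407 = 376 and Qs = 4·407 - 190 = 1438.
Producer surplus without the control is ½ · (230 - 47.5) · 730 = 66612.5.
With the floor, 376 units are sold at 407. The supply price at Q = 376 is 141.5, so PS = ½ · [(407 - 47.5) + (407 - 141.5)] · 376 = 117500.
Change in producer surplus = 117500 - 66612.5 = 50887.5.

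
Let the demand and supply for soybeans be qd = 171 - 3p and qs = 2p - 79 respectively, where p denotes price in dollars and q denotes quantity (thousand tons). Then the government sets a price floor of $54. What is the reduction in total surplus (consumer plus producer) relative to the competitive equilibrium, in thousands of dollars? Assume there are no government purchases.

Setting quantity demanded equal to quantity supplied, 171 - 3p = 2p - 79, gives p* = 50 and q* = 21.
Because the floor (54) lies above the market-clearing price, it is binding.
At p = 54: qd = 171 - 3·54 = 9 and qs = 2·54 - 79 = 29.
Quantity traded falls to 9. At q = 9 the demand price is (171 - 9)/3 = 54 and the supply price is (79 + 9)/2 = 44.
Deadweight loss = ½ · (54 - 44) · (21 - 9) = ½ · 10 · 12 = 60.

60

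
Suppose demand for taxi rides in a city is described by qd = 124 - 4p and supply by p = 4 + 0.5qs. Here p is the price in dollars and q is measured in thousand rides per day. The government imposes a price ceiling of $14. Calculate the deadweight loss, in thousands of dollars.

Rearranging supply gives qs = 2p - 8. Setting quantity demanded equal to quantity supplied, 124 - 4p = 2p - 8, gives p* = 22 and q* = 36.
Because the ceiling (14) lies below the market-clearing price, it is binding.
At p = 14: qd = 124 - 4·14 = 68 and qs = 2·14 - 8 = 20.
Quantity traded falls to 20. At q = 20 the demand price is (124 - 20)/4 = 26 and the supply price is (8 + 20)/2 = 14.
Deadweight loss = ½ · (26 - 14) · (36 - 20) = ½ · 12 · 16 = 96.

96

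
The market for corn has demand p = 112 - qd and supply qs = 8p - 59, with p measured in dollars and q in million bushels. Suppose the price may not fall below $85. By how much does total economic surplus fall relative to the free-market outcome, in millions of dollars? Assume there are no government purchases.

2450.25

Rearranging demand gives qd = 112 - p. In a free market, 112 - p = 8p - 59 gives the equilibrium p* = 19, q* = 93.
Since 85 > 19, the floor is binding.
At p = 85: qd = 112 - 85 = 27 and qs = 8·85 - 59 = 621.
Quantity traded falls to 27. At q = 27 the demand price is 112 - 27 = 85 and the supply price is (59 + 27)/8 = 10.75.
Deadweight loss = ½ · (85 - 10.75) · (93 - 27) = ½ · 74.25 · 66 = 2450.25.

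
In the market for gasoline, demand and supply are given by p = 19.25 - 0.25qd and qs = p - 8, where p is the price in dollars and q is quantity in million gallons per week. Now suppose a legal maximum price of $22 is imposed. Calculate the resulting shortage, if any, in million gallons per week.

0

Rearranging demand gives qd = 77 - 4p. Equilibrium: 77 - 4p = p - 8, so 85 = 5p and p* = 17, q* = 9.
The ceiling of 22 is above the equilibrium price 17, so it is not binding; the market clears at p* = 17, q* = 9.
Since the control does not bind, there is no shortage.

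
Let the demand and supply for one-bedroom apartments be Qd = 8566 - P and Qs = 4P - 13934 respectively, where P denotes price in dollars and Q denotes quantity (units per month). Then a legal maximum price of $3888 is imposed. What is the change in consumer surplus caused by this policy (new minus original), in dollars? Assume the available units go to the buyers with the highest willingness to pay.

-2006136

Equilibrium: 8566 - P = 4P - 13934, so 22500 = 5P and P* = 4500, Q* = 4066.
Because the ceiling (3888) lies below the market-clearing price, it is binding.
At P = 3888: Qd = 8566 - 3888 = 4678 and Qs = 4·3888 - 13934 = 1618.
Consumer surplus without the control is ½ · (8566 - 4500) · 4066 = 8266178.
With the ceiling, 1618 units are sold at 3888 (assume they go to the highest-value buyers). The demand price at Q = 1618 is 6948, so CS = ½ · [(8566 - 3888) + (6948 - 3888)] · 1618 = 6260042.
Change in consumer surplus = 6260042 - 8266178 = -2006136.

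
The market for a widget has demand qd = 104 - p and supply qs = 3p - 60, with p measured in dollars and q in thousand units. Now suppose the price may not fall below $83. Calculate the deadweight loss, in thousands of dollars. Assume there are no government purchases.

1176

Setting quantity demanded equal to quantity supplied, 104 - p = 3p - 60, gives p* = 41 and q* = 63.
Because the floor (83) lies above the market-clearing price, it is binding.
At p = 83: qd = 104 - 83 = 21 and qs = 3·83 - 60 = 189.
Quantity traded falls to 21. At q = 21 the demand price is 104 - 21 = 83 and the supply price is (60 + 21)/3 = 27.
Deadweight loss = ½ · (83 - 27) · (63 - 21) = ½ · 56 · 42 = 1176.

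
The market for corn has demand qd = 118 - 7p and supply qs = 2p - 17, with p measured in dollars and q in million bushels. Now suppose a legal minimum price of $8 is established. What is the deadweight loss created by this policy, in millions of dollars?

0

Equilibrium: 118 - 7p = 2p - 17, so 135 = 9p and p* = 15, q* = 13.
The floor of 8 is below the equilibrium price 15, so it is not binding; the market clears at p* = 15, q* = 13.
Since the control does not bind, no trades are prevented and deadweight loss is zero.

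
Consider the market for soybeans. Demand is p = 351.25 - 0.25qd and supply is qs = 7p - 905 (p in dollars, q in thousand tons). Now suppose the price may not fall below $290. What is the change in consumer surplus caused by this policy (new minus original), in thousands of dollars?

Rearranging demand gives qd = 1405 - 4p. Setting quantity demanded equal to quantity supplied, 1405 - 4p = 7p - 905, gives p* = 210 and q* = 565.
Because the floor (290) lies above the market-clearing price, it is binding.
At p = 290: qd = 1405 - 4·290 = 245 and qs = 7·290 - 905 = 1125.
Consumer surplus without the control is ½ · (351.25 - 210) · 565 = 39903.125.
With the floor, consumers buy 245 units at 290, so CS = ½ · (351.25 - 290) · 245 = 7503.125.
Change in consumer surplus = 7503.125 - 39903.125 = -32400.

-32400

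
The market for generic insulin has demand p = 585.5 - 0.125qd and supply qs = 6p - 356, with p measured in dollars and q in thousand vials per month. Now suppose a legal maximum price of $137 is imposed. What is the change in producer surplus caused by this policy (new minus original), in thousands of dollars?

-253105

Rearranging demand gives qd = 4684 - 8p. In a free market, 4684 - 8p = 6p - 356 gives the equilibrium p* = 360, q* = 1804.
Because the ceiling (137) lies below the market-clearing price, it is binding.
At p = 137: qd = 4684 - 8·137 = 3588 and qs = 6·137 - 356 = 466.
Producer surplus without the control is ½ · (360 - 178/3) · 1804 = 813604/3.
With the ceiling, producers sell 466 units at 137, so PS = ½ · (137 - 178/3) · 466 = 54289/3.
Change in producer surplus = 54289/3 - 813604/3 = -253105.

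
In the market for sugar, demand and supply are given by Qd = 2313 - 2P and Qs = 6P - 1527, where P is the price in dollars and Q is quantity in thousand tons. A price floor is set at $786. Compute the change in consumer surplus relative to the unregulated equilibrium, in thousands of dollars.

Setting quantity demanded equal to quantity supplied, 2313 - 2P = 6P - 1527, gives P* = 480 and Q* = 1353.
The floor of 786 is above the equilibrium price 480, so it binds.
At P = 786: Qd = 2313 - 2·786 = 741 and Qs = 6·786 - 1527 = 3189.
Consumer surplus without the control is ½ · (1156.5 - 480) · 1353 = 457652.25.
With the floor, consumers buy 741 units at 786, so CS = ½ · (1156.5 - 786) · 741 = 137270.25.
Change in consumer surplus = 137270.25 - 457652.25 = -320382.

-320382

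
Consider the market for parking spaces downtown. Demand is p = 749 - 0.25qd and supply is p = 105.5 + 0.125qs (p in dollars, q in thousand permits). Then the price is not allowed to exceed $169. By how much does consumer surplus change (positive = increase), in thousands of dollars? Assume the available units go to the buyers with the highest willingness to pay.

-105700

Rearranging demand gives qd = 2996 - 4p; rearranging supply gives qs = 8p - 844. In a free market, 2996 - 4p = 8p - 844 gives the equilibrium p* = 320, q* = 1716.
The ceiling of 169 is below the equilibrium price 320, so it binds.
At p = 169: qd = 2996 - 4·169 = 2320 and qs = 8·169 - 844 = 508.
Consumer surplus without the control is ½ · (749 - 320) · 1716 = 368082.
With the ceiling, 508 units are sold at 169 (assume they go to the highest-value buyers). The demand price at q = 508 is 622, so CS = ½ · [(749 - 169) + (622 - 169)] · 508 = 262382.
Change in consumer surplus = 262382 - 368082 = -105700.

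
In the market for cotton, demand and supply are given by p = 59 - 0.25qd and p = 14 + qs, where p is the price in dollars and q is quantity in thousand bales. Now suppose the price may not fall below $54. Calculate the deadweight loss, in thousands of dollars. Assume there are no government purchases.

160

Rearranging demand gives qd = 236 - 4p; rearranging supply gives qs = p - 14. Without the control the market clears where 236 - 4p = p - 14, i.e. p* = 50 and q* = 36.
Since 54 > 50, the floor is binding.
At p = 54: qd = 236 - 4·54 = 20 and qs = 54 - 14 = 40.
Quantity traded falls to 20. At q = 20 the demand price is (236 - 20)/4 = 54 and the supply price is 14 + 20 = 34.
Deadweight loss = ½ · (54 - 34) · (36 - 20) = ½ · 20 · 16 = 160.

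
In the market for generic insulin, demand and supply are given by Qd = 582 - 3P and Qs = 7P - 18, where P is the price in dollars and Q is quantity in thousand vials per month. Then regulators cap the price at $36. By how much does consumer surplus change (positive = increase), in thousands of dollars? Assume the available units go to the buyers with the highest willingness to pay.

Without the control the market clears where 582 - 3P = 7P - 18, i.e. P* = 60 and Q* = 402.
Since 36 < 60, the ceiling is binding.
At P = 36: Qd = 582 - 3·36 = 474 and Qs = 7·36 - 18 = 234.
Consumer surplus without the control is ½ · (194 - 60) · 402 = 26934.
With the ceiling, 234 units are sold at 36 (assume they go to the highest-value buyers). The demand price at Q = 234 is 116, so CS = ½ · [(194 - 36) + (116 - 36)] · 234 = 27846.
Change in consumer surplus = 27846 - 26934 = 912.

912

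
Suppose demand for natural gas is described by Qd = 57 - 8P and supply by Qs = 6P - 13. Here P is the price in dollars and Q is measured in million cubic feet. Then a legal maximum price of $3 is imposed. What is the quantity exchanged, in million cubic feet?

Setting quantity demanded equal to quantity supplied, 57 - 8P = 6P - 13, gives P* = 5 and Q* = 17.
The ceiling of 3 is below the equilibrium price 5, so it binds.
At P = 3: Qd = 57 - 8·3 = 33 and Qs = 6·3 - 13 = 5.
The quantity actually transacted is the short side, supply: 5.

5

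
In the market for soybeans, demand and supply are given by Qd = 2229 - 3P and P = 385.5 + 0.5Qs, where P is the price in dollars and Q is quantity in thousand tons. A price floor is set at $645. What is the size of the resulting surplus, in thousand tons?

225

Rearranging supply gives Qs = 2P - 771. Setting quantity demanded equal to quantity supplied, 2229 - 3P = 2P - 771, gives P* = 600 and Q* = 429.
The floor of 645 is above the equilibrium price 600, so it binds.
At P = 645: Qd = 2229 - 3·645 = 294 and Qs = 2·645 - 771 = 519.
Surplus = Qs - Qd = 519 - 294 = 225.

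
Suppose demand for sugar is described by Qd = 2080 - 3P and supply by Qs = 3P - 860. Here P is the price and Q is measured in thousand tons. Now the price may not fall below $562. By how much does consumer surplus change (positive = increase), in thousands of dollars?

In a free market, 2080 - 3P = 3P - 860 gives the equilibrium P* = 490, Q* = 610.
Because the floor (562) lies above the market-clearing price, it is binding.
At P = 562: Qd = 2080 - 3·562 = 394 and Qs = 3·562 - 860 = 826.
Consumer surplus without the control is ½ · (2080/3 - 490) · 610 = 186050/3.
With the floor, consumers buy 394 units at 562, so CS = ½ · (2080/3 - 562) · 394 = 77618/3.
Change in consumer surplus = 77618/3 - 186050/3 = -36144.

-36144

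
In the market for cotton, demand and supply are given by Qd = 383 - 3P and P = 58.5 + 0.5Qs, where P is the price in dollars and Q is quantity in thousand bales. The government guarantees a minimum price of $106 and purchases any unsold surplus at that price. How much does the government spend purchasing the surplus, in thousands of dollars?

3180

Rearranging supply gives Qs = 2P - 117. In a free market, 383 - 3P = 2P - 117 gives the equilibrium P* = 100, Q* = 83.
The floor of 106 is above the equilibrium price 100, so it binds.
At P = 106: Qd = 383 - 3·106 = 65 and Qs = 2·106 - 117 = 95.
Surplus = Qs - Qd = 30.
Government expenditure = surplus × support price = 30 × 106 = 3180.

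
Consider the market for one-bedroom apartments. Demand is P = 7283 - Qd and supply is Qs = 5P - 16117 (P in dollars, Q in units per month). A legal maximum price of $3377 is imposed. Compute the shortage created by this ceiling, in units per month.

Rearranging demand gives Qd = 7283 - P. In a free market, 7283 - P = 5P - 16117 gives the equilibrium P* = 3900, Q* = 3383.
Because the ceiling (3377) lies below the market-clearing price, it is binding.
At P = 3377: Qd = 7283 - 3377 = 3906 and Qs = 5·3377 - 16117 = 768.
Shortage = Qd - Qs = 3906 - 768 = 3138.

3138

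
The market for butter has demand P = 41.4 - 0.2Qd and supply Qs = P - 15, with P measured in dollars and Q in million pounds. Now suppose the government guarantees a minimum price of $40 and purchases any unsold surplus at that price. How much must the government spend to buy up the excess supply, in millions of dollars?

720

Rearranging demand gives Qd = 207 - 5P. In a free market, 207 - 5P = P - 15 gives the equilibrium P* = 37, Q* = 22.
The floor of 40 is above the equilibrium price 37, so it binds.
At P = 40: Qd = 207 - 5·40 = 7 and Qs = 40 - 15 = 25.
Surplus = Qs - Qd = 18.
Government expenditure = surplus × support price = 18 × 40 = 720.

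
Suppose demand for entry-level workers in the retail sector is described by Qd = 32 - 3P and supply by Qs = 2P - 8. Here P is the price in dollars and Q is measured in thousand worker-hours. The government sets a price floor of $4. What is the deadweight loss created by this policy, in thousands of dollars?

Without the control the market clears where 32 - 3P = 2P - 8, i.e. P* = 8 and Q* = 8.
The floor of 4 is below the equilibrium price 8, so it is not binding; the market clears at P* = 8, Q* = 8.
Since the control does not bind, no trades are prevented and deadweight loss is zero.

0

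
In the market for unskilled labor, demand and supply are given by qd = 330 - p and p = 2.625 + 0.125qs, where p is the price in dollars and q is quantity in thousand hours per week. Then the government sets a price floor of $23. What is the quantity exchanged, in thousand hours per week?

291

Rearranging supply gives qs = 8p - 21. In a free market, 330 - p = 8p - 21 gives the equilibrium p* = 39, q* = 291.
Since 23 is below p* = 39, the floor does not bind and the free-market outcome prevails.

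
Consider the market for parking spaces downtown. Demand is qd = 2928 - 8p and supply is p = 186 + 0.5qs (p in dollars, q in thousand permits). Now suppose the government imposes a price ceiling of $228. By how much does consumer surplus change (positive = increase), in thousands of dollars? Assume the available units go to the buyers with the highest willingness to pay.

5967

Rearranging supply gives qs = 2p - 372. Without the control the market clears where 2928 - 8p = 2p - 372, i.e. p* = 330 and q* = 288.
Since 228 < 330, the ceiling is binding.
At p = 228: qd = 2928 - 8·228 = 1104 and qs = 2·228 - 372 = 84.
Consumer surplus without the control is ½ · (366 - 330) · 288 = 5184.
With the ceiling, 84 units are sold at 228 (assume they go to the highest-value buyers). The demand price at q = 84 is 355.5, so CS = ½ · [(366 - 228) + (355.5 - 228)] · 84 = 11151.
Change in consumer surplus = 11151 - 5184 = 5967.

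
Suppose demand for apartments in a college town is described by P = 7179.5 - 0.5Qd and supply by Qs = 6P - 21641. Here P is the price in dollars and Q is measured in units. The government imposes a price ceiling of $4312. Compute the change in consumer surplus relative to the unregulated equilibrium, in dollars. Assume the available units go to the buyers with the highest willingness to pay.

477332

Rearranging demand gives Qd = 14359 - 2P. Setting quantity demanded equal to quantity supplied, 14359 - 2P = 6P - 21641, gives P* = 4500 and Q* = 5359.
Because the ceiling (4312) lies below the market-clearing price, it is binding.
At P = 4312: Qd = 14359 - 2·4312 = 5735 and Qs = 6·4312 - 21641 = 4231.
Consumer surplus without the control is ½ · (7179.5 - 4500) · 5359 = 7179720.25.
With the ceiling, 4231 units are sold at 4312 (assume they go to the highest-value buyers). The demand price at Q = 4231 is 5064, so CS = ½ · [(7179.5 - 4312) + (5064 - 4312)] · 4231 = 7657052.25.
Change in consumer surplus = 7657052.25 - 7179720.25 = 477332.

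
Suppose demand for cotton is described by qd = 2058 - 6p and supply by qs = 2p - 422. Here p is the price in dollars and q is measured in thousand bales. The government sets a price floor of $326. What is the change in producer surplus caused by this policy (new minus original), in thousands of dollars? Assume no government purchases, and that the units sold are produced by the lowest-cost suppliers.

In a free market, 2058 - 6p = 2p - 422 gives the equilibrium p* = 310, q* = 198.
The floor of 326 is above the equilibrium price 310, so it binds.
At p = 326: qd = 2058 - 6·326 = 102 and qs = 2·326 - 422 = 230.
Producer surplus without the control is ½ · (310 - 211) · 198 = 9801.
With the floor, 102 units are sold at 326. The supply price at q = 102 is 262, so PS = ½ · [(326 - 211) + (326 - 262)] · 102 = 9129.
Change in producer surplus = 9129 - 9801 = -672.

-672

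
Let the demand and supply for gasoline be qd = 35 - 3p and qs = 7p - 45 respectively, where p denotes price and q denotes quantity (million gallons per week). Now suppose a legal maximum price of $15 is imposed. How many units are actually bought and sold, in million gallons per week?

11

Setting quantity demanded equal to quantity supplied, 35 - 3p = 7p - 45, gives p* = 8 and q* = 11.
The ceiling of 15 is above the equilibrium price 8, so it is not binding; the market clears at p* = 8, q* = 11.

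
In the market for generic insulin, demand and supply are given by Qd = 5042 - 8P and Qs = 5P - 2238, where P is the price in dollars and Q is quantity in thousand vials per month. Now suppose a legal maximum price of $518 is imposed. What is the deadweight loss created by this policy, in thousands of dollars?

7166.25

In a free market, 5042 - 8P = 5P - 2238 gives the equilibrium P* = 560, Q* = 562.
Because the ceiling (518) lies below the market-clearing price, it is binding.
At P = 518: Qd = 5042 - 8·518 = 898 and Qs = 5·518 - 2238 = 352.
Quantity traded falls to 352. At Q = 352 the demand price is (5042 - 352)/8 = 586.25 and the supply price is (2238 + 352)/5 = 518.
Deadweight loss = ½ · (586.25 - 518) · (562 - 352) = ½ · 68.25 · 210 = 7166.25.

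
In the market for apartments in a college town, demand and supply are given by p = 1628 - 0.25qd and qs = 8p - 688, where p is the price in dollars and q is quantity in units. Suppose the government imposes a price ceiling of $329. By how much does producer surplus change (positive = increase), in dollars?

Rearranging demand gives qd = 6512 - 4p. Equilibrium: 6512 - 4p = 8p - 688, so 7200 = 12p and p* = 600, q* = 4112.
Since 329 < 600, the ceiling is binding.
At p = 329: qd = 6512 - 4·329 = 5196 and qs = 8·329 - 688 = 1944.
Producer surplus without the control is ½ · (600 - 86) · 4112 = 1056784.
With the ceiling, producers sell 1944 units at 329, so PS = ½ · (329 - 86) · 1944 = 236196.
Change in producer surplus = 236196 - 1056784 = -820588.

-820588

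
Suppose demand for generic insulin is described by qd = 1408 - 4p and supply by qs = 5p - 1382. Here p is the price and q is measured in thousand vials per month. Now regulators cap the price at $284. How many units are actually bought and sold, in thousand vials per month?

Without the control the market clears where 1408 - 4p = 5p - 1382, i.e. p* = 310 and q* = 168.
The ceiling of 284 is below the equilibrium price 310, so it binds.
At p = 284: qd = 1408 - 4·284 = 272 and qs = 5·284 - 1382 = 38.
The quantity actually transacted is the short side, supply: 38.

38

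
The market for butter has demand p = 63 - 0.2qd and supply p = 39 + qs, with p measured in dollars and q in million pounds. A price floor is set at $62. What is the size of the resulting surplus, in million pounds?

Rearranging demand gives qd = 315 - 5p; rearranging supply gives qs = p - 39. Setting quantity demanded equal to quantity supplied, 315 - 5p = p - 39, gives p* = 59 and q* = 20.
Since 62 > 59, the floor is binding.
At p = 62: qd = 315 - 5·62 = 5 and qs = 62 - 39 = 23.
Surplus = qs - qd = 23 - 5 = 18.

18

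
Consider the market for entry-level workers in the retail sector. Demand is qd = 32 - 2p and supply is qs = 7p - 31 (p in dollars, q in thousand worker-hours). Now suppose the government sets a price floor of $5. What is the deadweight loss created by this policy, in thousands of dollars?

0

In a free market, 32 - 2p = 7p - 31 gives the equilibrium p* = 7, q* = 18.
The floor of 5 is below the equilibrium price 7, so it is not binding; the market clears at p* = 7, q* = 18.
Since the control does not bind, no trades are prevented and deadweight loss is zero.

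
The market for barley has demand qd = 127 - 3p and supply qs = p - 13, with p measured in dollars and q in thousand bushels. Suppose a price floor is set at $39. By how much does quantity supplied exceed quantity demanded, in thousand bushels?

In a free market, 127 - 3p = p - 13 gives the equilibrium p* = 35, q* = 22.
The floor of 39 is above the equilibrium price 35, so it binds.
At p = 39: qd = 127 - 3·39 = 10 and qs = 39 - 13 = 26.
Surplus = qs - qd = 26 - 10 = 16.

16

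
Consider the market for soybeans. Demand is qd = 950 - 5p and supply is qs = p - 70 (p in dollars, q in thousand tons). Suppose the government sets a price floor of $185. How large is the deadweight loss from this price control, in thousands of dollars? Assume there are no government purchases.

3375

In a free market, 950 - 5p = p - 70 gives the equilibrium p* = 170, q* = 100.
Because the floor (185) lies above the market-clearing price, it is binding.
At p = 185: qd = 950 - 5·185 = 25 and qs = 185 - 70 = 115.
Quantity traded falls to 25. At q = 25 the demand price is (950 - 25)/5 = 185 and the supply price is 70 + 25 = 95.
Deadweight loss = ½ · (185 - 95) · (100 - 25) = ½ · 90 · 75 = 3375.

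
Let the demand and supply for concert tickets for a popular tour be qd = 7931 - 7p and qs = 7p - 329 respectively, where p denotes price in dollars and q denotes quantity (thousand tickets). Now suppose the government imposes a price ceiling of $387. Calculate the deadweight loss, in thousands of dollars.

Equilibrium: 7931 - 7p = 7p - 329, so 8260 = 14p and p* = 590, q* = 3801.
The ceiling of 387 is below the equilibrium price 590, so it binds.
At p = 387: qd = 7931 - 7·387 = 5222 and qs = 7·387 - 329 = 2380.
Quantity traded falls to 2380. At q = 2380 the demand price is (7931 - 2380)/7 = 793 and the supply price is (329 + 2380)/7 = 387.
Deadweight loss = ½ · (793 - 387) · (3801 - 2380) = ½ · 406 · 1421 = 288463.

288463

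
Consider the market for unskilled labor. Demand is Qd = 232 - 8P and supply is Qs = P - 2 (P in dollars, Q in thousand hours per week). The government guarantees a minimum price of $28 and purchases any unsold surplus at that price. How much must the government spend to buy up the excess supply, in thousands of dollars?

504

Equilibrium: 232 - 8P = P - 2, so 234 = 9P and P* = 26, Q* = 24.
Because the floor (28) lies above the market-clearing price, it is binding.
At P = 28: Qd = 232 - 8·28 = 8 and Qs = 28 - 2 = 26.
Surplus = Qs - Qd = 18.
Government expenditure = surplus × support price = 18 × 28 = 504.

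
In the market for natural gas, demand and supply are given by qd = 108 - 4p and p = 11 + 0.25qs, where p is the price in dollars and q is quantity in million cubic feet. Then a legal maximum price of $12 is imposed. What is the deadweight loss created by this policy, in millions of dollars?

196

Rearranging supply gives qs = 4p - 44. Setting quantity demanded equal to quantity supplied, 108 - 4p = 4p - 44, gives p* = 19 and q* = 32.
Since 12 < 19, the ceiling is binding.
At p = 12: qd = 108 - 4·12 = 60 and qs = 4·12 - 44 = 4.
Quantity traded falls to 4. At q = 4 the demand price is (108 - 4)/4 = 26 and the supply price is (44 + 4)/4 = 12.
Deadweight loss = ½ · (26 - 12) · (32 - 4) = ½ · 14 · 28 = 196.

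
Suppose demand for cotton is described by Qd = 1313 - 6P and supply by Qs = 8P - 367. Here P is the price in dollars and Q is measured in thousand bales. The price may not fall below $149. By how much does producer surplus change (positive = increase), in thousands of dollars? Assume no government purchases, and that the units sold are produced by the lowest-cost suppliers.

Without the control the market clears where 1313 - 6P = 8P - 367, i.e. P* = 120 and Q* = 593.
Because the floor (149) lies above the market-clearing price, it is binding.
At P = 149: Qd = 1313 - 6·149 = 419 and Qs = 8·149 - 367 = 825.
Producer surplus without the control is ½ · (120 - 45.875) · 593 = 21978.0625.
With the floor, 419 units are sold at 149. The supply price at Q = 419 is 98.25, so PS = ½ · [(149 - 45.875) + (149 - 98.25)] · 419 = 32236.8125.
Change in producer surplus = 32236.8125 - 21978.0625 = 10258.75.

10258.75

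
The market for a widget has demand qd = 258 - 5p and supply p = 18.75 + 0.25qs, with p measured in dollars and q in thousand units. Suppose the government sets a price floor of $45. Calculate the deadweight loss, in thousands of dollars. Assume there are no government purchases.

Rearranging supply gives qs = 4p - 75. Equilibrium: 258 - 5p = 4p - 75, so 333 = 9p and p* = 37, q* = 73.
Because the floor (45) lies above the market-clearing price, it is binding.
At p = 45: qd = 258 - 5·45 = 33 and qs = 4·45 - 75 = 105.
Quantity traded falls to 33. At q = 33 the demand price is (258 - 33)/5 = 45 and the supply price is (75 + 33)/4 = 27.
Deadweight loss = ½ · (45 - 27) · (73 - 33) = ½ · 18 · 40 = 360.

360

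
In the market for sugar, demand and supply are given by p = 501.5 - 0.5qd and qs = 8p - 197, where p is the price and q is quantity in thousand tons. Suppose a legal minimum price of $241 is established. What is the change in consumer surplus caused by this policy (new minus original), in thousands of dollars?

-77682

Rearranging demand gives qd = 1003 - 2p. Equilibrium: 1003 - 2p = 8p - 197, so 1200 = 10p and p* = 120, q* = 763.
Because the floor (241) lies above the market-clearing price, it is binding.
At p = 241: qd = 1003 - 2·241 = 521 and qs = 8·241 - 197 = 1731.
Consumer surplus without the control is ½ · (501.5 - 120) · 763 = 145542.25.
With the floor, consumers buy 521 units at 241, so CS = ½ · (501.5 - 241) · 521 = 67860.25.
Change in consumer surplus = 67860.25 - 145542.25 = -77682.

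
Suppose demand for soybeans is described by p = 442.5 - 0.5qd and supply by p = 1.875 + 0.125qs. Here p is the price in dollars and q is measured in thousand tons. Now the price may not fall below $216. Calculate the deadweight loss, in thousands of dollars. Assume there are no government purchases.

Rearranging demand gives qd = 885 - 2p; rearranging supply gives qs = 8p - 15. Equilibrium: 885 - 2p = 8p - 15, so 900 = 10p and p* = 90, q* = 705.
Since 216 > 90, the floor is binding.
At p = 216: qd = 885 - 2·216 = 453 and qs = 8·216 - 15 = 1713.
Quantity traded falls to 453. At q = 453 the demand price is (885 - 453)/2 = 216 and the supply price is (15 + 453)/8 = 58.5.
Deadweight loss = ½ · (216 - 58.5) · (705 - 453) = ½ · 157.5 · 252 = 19845.

19845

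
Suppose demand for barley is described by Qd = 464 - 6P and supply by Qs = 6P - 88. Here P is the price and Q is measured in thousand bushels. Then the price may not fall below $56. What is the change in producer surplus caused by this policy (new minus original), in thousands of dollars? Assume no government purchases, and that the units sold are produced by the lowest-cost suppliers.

980

Without the control the market clears where 464 - 6P = 6P - 88, i.e. P* = 46 and Q* = 188.
The floor of 56 is above the equilibrium price 46, so it binds.
At P = 56: Qd = 464 - 6·56 = 128 and Qs = 6·56 - 88 = 248.
Producer surplus without the control is ½ · (46 - 44/3) · 188 = 8836/3.
With the floor, 128 units are sold at 56. The supply price at Q = 128 is 36, so PS = ½ · [(56 - 44/3) + (56 - 36)] · 128 = 11776/3.
Change in producer surplus = 11776/3 - 8836/3 = 980.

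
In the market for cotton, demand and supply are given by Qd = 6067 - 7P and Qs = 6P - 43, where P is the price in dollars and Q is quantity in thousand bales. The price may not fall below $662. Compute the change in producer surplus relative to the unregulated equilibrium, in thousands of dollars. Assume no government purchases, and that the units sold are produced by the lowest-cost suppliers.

124608

Setting quantity demanded equal to quantity supplied, 6067 - 7P = 6P - 43, gives P* = 470 and Q* = 2777.
The floor of 662 is above the equilibrium price 470, so it binds.
At P = 662: Qd = 6067 - 7·662 = 1433 and Qs = 6·662 - 43 = 3929.
Producer surplus without the control is ½ · (470 - 43/6) · 2777 = 7711729/12.
With the floor, 1433 units are sold at 662. The supply price at Q = 1433 is 246, so PS = ½ · [(662 - 43/6) + (662 - 246)] · 1433 = 9207025/12.
Change in producer surplus = 9207025/12 - 7711729/12 = 124608.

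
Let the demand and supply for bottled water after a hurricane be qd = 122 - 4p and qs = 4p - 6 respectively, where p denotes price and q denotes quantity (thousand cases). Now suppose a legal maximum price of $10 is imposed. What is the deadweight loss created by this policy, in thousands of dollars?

Equilibrium: 122 - 4p = 4p - 6, so 128 = 8p and p* = 16, q* = 58.
The ceiling of 10 is below the equilibrium price 16, so it binds.
At p = 10: qd = 122 - 4·10 = 82 and qs = 4·10 - 6 = 34.
Quantity traded falls to 34. At q = 34 the demand price is (122 - 34)/4 = 22 and the supply price is (6 + 34)/4 = 10.
Deadweight loss = ½ · (22 - 10) · (58 - 34) = ½ · 12 · 24 = 144.

144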